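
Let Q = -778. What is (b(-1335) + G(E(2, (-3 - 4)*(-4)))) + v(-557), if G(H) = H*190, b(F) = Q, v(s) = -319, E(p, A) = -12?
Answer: -3377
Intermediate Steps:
b(F) = -778
G(H) = 190*H
(b(-1335) + G(E(2, (-3 - 4)*(-4)))) + v(-557) = (-778 + 190*(-12)) - 319 = (-778 - 2280) - 319 = -3058 - 319 = -3377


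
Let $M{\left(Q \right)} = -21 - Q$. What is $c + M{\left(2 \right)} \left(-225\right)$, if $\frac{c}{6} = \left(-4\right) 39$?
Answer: $4239$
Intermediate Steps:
$c = -936$ ($c = 6 \left(\left(-4\right) 39\right) = 6 \left(-156\right) = -936$)
$c + M{\left(2 \right)} \left(-225\right) = -936 + \left(-21 - 2\right) \left(-225\right) = -936 - -5175 = -936 + 5175 = 4239$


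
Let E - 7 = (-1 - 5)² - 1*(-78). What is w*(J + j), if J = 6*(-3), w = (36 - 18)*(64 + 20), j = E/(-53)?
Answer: -1625400/53 ≈ -30668.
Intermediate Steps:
E = 121 (E = 7 + ((-1 - 5)² - 1*(-78)) = 7 + ((-6)² + 78) = 7 + (36 + 78) = 7 + 114 = 121)
j = -121/53 (j = 121/(-53) = 121*(-1/53) = -121/53 ≈ -2.2830)
w = 1512 (w = 18*84 = 1512)
J = -18
w*(J + j) = 1512*(-18 - 121/53) = 1512*(-1075/53) = -1625400/53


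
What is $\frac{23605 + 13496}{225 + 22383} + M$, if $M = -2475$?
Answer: $- \frac{18639233}{7536} \approx -2473.4$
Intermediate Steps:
$\frac{23605 + 13496}{225 + 22383} + M = \frac{23605 + 13496}{225 + 22383} - 2475 = \frac{37101}{22608} - 2475 = 37101 \cdot \frac{1}{22608} - 2475 = \frac{12367}{7536} - 2475 = - \frac{18639233}{7536}$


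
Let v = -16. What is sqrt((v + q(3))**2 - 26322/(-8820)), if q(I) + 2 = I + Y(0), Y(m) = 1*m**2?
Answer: sqrt(10054110)/210 ≈ 15.099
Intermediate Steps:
Y(m) = m**2
q(I) = -2 + I (q(I) = -2 + (I + 0**2) = -2 + (I + 0) = -2 + I)
sqrt((v + q(3))**2 - 26322/(-8820)) = sqrt((-16 + (-2 + 3))**2 - 26322/(-8820)) = sqrt((-16 + 1)**2 - 26322*(-1/8820)) = sqrt((-15)**2 + 4387/1470) = sqrt(225 + 4387/1470) = sqrt(335137/1470) = sqrt(10054110)/210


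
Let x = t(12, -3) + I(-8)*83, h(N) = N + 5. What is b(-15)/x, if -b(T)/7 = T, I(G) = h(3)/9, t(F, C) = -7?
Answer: 945/601 ≈ 1.5724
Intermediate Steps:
h(N) = 5 + N
I(G) = 8/9 (I(G) = (5 + 3)/9 = 8*(1/9) = 8/9)
b(T) = -7*T
x = 601/9 (x = -7 + (8/9)*83 = -7 + 664/9 = 601/9 ≈ 66.778)
b(-15)/x = (-7*(-15))/(601/9) = 105*(9/601) = 945/601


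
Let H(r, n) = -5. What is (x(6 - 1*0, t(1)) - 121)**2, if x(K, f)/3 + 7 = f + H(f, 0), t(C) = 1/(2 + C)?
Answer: 24336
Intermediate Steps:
x(K, f) = -36 + 3*f (x(K, f) = -21 + 3*(f - 5) = -21 + 3*(-5 + f) = -21 + (-15 + 3*f) = -36 + 3*f)
(x(6 - 1*0, t(1)) - 121)**2 = ((-36 + 3/(2 + 1)) - 121)**2 = ((-36 + 3/3) - 121)**2 = ((-36 + 3*(1/3)) - 121)**2 = ((-36 + 1) - 121)**2 = (-35 - 121)**2 = (-156)**2 = 24336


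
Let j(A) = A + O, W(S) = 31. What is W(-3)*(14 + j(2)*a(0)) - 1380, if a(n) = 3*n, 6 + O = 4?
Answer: -946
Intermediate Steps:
O = -2 (O = -6 + 4 = -2)
j(A) = -2 + A (j(A) = A - 2 = -2 + A)
W(-3)*(14 + j(2)*a(0)) - 1380 = 31*(14 + (-2 + 2)*(3*0)) - 1380 = 31*(14 + 0*0) - 1380 = 31*(14 + 0) - 1380 = 31*14 - 1380 = 434 - 1380 = -946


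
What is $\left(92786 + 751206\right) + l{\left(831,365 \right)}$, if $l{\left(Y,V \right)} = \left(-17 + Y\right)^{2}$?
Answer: $1506588$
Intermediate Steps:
$\left(92786 + 751206\right) + l{\left(831,365 \right)} = \left(92786 + 751206\right) + \left(-17 + 831\right)^{2} = 843992 + 814^{2} = 843992 + 662596 = 1506588$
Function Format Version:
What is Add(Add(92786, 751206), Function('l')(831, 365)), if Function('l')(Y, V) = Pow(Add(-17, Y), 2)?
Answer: 1506588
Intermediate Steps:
Add(Add(92786, 751206), Function('l')(831, 365)) = Add(Add(92786, 751206), Pow(Add(-17, 831), 2)) = Add(843992, Pow(814, 2)) = Add(843992, 662596) = 1506588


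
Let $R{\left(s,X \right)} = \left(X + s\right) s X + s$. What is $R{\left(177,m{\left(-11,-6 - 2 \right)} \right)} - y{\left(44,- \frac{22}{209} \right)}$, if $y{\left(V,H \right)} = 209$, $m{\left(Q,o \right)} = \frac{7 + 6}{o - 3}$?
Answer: $- \frac{4454006}{121} \approx -36810.0$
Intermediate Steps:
$m{\left(Q,o \right)} = \frac{13}{-3 + o}$
$R{\left(s,X \right)} = s + X s \left(X + s\right)$ ($R{\left(s,X \right)} = s \left(X + s\right) X + s = X s \left(X + s\right) + s = s + X s \left(X + s\right)$)
$R{\left(177,m{\left(-11,-6 - 2 \right)} \right)} - y{\left(44,- \frac{22}{209} \right)} = 177 \left(1 + \left(\frac{13}{-3 - 8}\right)^{2} + \frac{13}{-3 - 8} \cdot 177\right) - 209 = 177 \left(1 + \left(\frac{13}{-11}\right)^{2} + \frac{13}{-11} \cdot 177\right) - 209 = 177 \left(1 + \left(13 \left(- \frac{1}{11}\right)\right)^{2} + 13 \left(- \frac{1}{11}\right) 177\right) - 209 = 177 \left(1 + \left(- \frac{13}{11}\right)^{2} - \frac{2301}{11}\right) - 209 = 177 \left(1 + \frac{169}{121} - \frac{2301}{11}\right) - 209 = 177 \left(- \frac{25021}{121}\right) - 209 = - \frac{4428717}{121} - 209 = - \frac{4454006}{121}$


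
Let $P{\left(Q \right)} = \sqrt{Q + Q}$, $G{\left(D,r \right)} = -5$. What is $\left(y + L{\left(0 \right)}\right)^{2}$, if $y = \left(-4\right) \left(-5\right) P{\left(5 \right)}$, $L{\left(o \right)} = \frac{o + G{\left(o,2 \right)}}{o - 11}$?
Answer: $\frac{484025}{121} + \frac{200 \sqrt{10}}{11} \approx 4057.7$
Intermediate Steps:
$P{\left(Q \right)} = \sqrt{2} \sqrt{Q}$ ($P{\left(Q \right)} = \sqrt{2 Q} = \sqrt{2} \sqrt{Q}$)
$L{\left(o \right)} = \frac{-5 + o}{-11 + o}$ ($L{\left(o \right)} = \frac{o - 5}{o - 11} = \frac{-5 + o}{-11 + o}$)
$y = 20 \sqrt{10}$ ($y = \left(-4\right) \left(-5\right) \sqrt{2} \sqrt{5} = 20 \sqrt{10} \approx 63.246$)
$\left(y + L{\left(0 \right)}\right)^{2} = \left(20 \sqrt{10} + \frac{-5 + 0}{-11 + 0}\right)^{2} = \left(20 \sqrt{10} + \frac{1}{-11} \left(-5\right)\right)^{2} = \left(20 \sqrt{10} - - \frac{5}{11}\right)^{2} = \left(20 \sqrt{10} + \frac{5}{11}\right)^{2} = \left(\frac{5}{11} + 20 \sqrt{10}\right)^{2}$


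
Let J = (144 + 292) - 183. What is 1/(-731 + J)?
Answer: -1/478 ≈ -0.0020920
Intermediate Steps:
J = 253 (J = 436 - 183 = 253)
1/(-731 + J) = 1/(-731 + 253) = 1/(-478) = -1/478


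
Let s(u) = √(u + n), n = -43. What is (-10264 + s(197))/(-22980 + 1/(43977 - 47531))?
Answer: 36478256/81670921 - 3554*√154/81670921 ≈ 0.44611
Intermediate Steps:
s(u) = √(-43 + u) (s(u) = √(u - 43) = √(-43 + u))
(-10264 + s(197))/(-22980 + 1/(43977 - 47531)) = (-10264 + √(-43 + 197))/(-22980 + 1/(43977 - 47531)) = (-10264 + √154)/(-22980 + 1/(-3554)) = (-10264 + √154)/(-22980 - 1/3554) = (-10264 + √154)/(-81670921/3554) = (-10264 + √154)*(-3554/81670921) = 36478256/81670921 - 3554*√154/81670921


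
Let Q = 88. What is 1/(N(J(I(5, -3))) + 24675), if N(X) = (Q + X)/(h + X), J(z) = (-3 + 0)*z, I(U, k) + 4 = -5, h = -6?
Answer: 21/518290 ≈ 4.0518e-5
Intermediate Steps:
I(U, k) = -9 (I(U, k) = -4 - 5 = -9)
J(z) = -3*z
N(X) = (88 + X)/(-6 + X)
1/(N(J(I(5, -3))) + 24675) = 1/((88 - 3*(-9))/(-6 - 3*(-9)) + 24675) = 1/((88 + 27)/(-6 + 27) + 24675) = 1/(115/21 + 24675) = 1/(518290/21) = 21/518290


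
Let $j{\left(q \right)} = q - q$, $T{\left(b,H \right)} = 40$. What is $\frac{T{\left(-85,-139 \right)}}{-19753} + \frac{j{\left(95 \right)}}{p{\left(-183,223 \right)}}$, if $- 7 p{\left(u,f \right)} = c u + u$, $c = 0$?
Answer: $- \frac{40}{19753} \approx -0.002025$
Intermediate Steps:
$p{\left(u,f \right)} = - \frac{u}{7}$ ($p{\left(u,f \right)} = - \frac{0 u + u}{7} = - \frac{0 + u}{7} = - \frac{u}{7}$)
$j{\left(q \right)} = 0$
$\frac{T{\left(-85,-139 \right)}}{-19753} + \frac{j{\left(95 \right)}}{p{\left(-183,223 \right)}} = \frac{40}{-19753} + \frac{0}{\left(- \frac{1}{7}\right) \left(-183\right)} = 40 \left(- \frac{1}{19753}\right) + \frac{0}{\frac{183}{7}} = - \frac{40}{19753} + 0 \cdot \frac{7}{183} = - \frac{40}{19753} + 0 = - \frac{40}{19753}$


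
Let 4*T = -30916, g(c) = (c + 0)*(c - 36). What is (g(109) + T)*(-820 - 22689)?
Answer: -5360052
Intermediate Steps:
g(c) = c*(-36 + c)
T = -7729 (T = (¼)*(-30916) = -7729)
(g(109) + T)*(-820 - 22689) = (109*(-36 + 109) - 7729)*(-820 - 22689) = (109*73 - 7729)*(-23509) = (7957 - 7729)*(-23509) = 228*(-23509) = -5360052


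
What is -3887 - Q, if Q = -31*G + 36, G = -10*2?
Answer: -4543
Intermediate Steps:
G = -20
Q = 656 (Q = -31*(-20) + 36 = 620 + 36 = 656)
-3887 - Q = -3887 - 1*656 = -3887 - 656 = -4543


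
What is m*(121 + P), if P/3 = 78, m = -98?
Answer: -34790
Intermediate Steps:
P = 234 (P = 3*78 = 234)
m*(121 + P) = -98*(121 + 234) = -98*355 = -34790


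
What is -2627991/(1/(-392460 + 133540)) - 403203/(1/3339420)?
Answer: -666024732540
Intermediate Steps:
-2627991/(1/(-392460 + 133540)) - 403203/(1/3339420) = -2627991/(1/(-258920)) - 403203/1/3339420 = -2627991/(-1/258920) - 403203*3339420 = -2627991*(-258920) - 1346464162260 = 680439429720 - 1346464162260 = -666024732540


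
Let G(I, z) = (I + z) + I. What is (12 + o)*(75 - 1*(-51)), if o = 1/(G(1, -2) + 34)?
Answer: 25767/17 ≈ 1515.7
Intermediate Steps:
G(I, z) = z + 2*I
o = 1/34 (o = 1/((-2 + 2*1) + 34) = 1/((-2 + 2) + 34) = 1/(0 + 34) = 1/34 ≈ 0.029412)
(12 + o)*(75 - 1*(-51)) = (12 + 1/34)*(75 - 1*(-51)) = 409*(75 + 51)/34 = (409/34)*126 = 25767/17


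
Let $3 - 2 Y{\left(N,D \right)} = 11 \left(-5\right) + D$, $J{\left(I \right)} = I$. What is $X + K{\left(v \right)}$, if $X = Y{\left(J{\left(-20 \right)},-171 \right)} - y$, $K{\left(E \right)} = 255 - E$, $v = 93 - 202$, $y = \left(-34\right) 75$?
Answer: $\frac{6057}{2} \approx 3028.5$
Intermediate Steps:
$Y{\left(N,D \right)} = 29 - \frac{D}{2}$ ($Y{\left(N,D \right)} = \frac{3}{2} - \frac{11 \left(-5\right) + D}{2} = \frac{3}{2} - \frac{-55 + D}{2} = \frac{3}{2} - \left(- \frac{55}{2} + \frac{D}{2}\right) = 29 - \frac{D}{2}$)
$y = -2550$
$v = -109$
$X = \frac{5329}{2}$ ($X = \left(29 - - \frac{171}{2}\right) - -2550 = \left(29 + \frac{171}{2}\right) + 2550 = \frac{229}{2} + 2550 = \frac{5329}{2} \approx 2664.5$)
$X + K{\left(v \right)} = \frac{5329}{2} + \left(255 - -109\right) = \frac{5329}{2} + \left(255 + 109\right) = \frac{5329}{2} + 364 = \frac{6057}{2}$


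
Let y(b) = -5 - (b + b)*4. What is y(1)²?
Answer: 169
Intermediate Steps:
y(b) = -5 - 8*b (y(b) = -5 - 2*b*4 = -5 - 8*b)
y(1)² = (-5 - 8*1)² = (-5 - 8)² = (-13)² = 169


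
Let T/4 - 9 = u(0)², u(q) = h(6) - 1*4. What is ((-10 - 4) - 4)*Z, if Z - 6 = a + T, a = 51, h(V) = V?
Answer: -1962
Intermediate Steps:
u(q) = 2 (u(q) = 6 - 1*4 = 6 - 4 = 2)
T = 52 (T = 36 + 4*2² = 36 + 4*4 = 36 + 16 = 52)
Z = 109 (Z = 6 + (51 + 52) = 6 + 103 = 109)
((-10 - 4) - 4)*Z = ((-10 - 4) - 4)*109 = (-14 - 4)*109 = -18*109 = -1962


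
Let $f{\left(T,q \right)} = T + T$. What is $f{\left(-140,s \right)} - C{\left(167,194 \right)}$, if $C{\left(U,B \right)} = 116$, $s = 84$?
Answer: $-396$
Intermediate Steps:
$f{\left(T,q \right)} = 2 T$
$f{\left(-140,s \right)} - C{\left(167,194 \right)} = 2 \left(-140\right) - 116 = -280 - 116 = -396$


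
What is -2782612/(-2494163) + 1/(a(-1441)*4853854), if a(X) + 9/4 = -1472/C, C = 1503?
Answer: 18730470942275926/16788848128380845 ≈ 1.1157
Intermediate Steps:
a(X) = -19415/6012 (a(X) = -9/4 - 1472/1503 = -19415/6012)
-2782612/(-2494163) + 1/(a(-1441)*4853854) = -2782612/(-2494163) + 1/(-19415/6012*4853854) = -2782612*(-1/2494163) - 6012/19415*1/4853854 = 397516/356309 - 3006/47118787705 = 18730470942275926/16788848128380845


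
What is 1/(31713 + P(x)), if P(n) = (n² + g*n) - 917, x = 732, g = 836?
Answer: 1/1178572 ≈ 8.4848e-7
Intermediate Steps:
P(n) = -917 + n² + 836*n (P(n) = (n² + 836*n) - 917 = -917 + n² + 836*n)
1/(31713 + P(x)) = 1/(31713 + (-917 + 732² + 836*732)) = 1/(31713 + (-917 + 535824 + 611952)) = 1/(31713 + 1146859) = 1/1178572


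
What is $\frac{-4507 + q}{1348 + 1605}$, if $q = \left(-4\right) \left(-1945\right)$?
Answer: $\frac{3273}{2953} \approx 1.1084$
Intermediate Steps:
$q = 7780$
$\frac{-4507 + q}{1348 + 1605} = \frac{-4507 + 7780}{1348 + 1605} = \frac{3273}{2953}$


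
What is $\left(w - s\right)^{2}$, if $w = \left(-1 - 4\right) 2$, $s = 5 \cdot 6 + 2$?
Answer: $1764$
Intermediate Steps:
$s = 32$ ($s = 30 + 2 = 32$)
$w = -10$ ($w = \left(-5\right) 2 = -10$)
$\left(w - s\right)^{2} = \left(-10 - 32\right)^{2} = \left(-42\right)^{2} = 1764$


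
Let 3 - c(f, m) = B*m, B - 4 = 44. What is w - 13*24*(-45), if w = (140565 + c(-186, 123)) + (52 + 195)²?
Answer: 209713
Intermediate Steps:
B = 48 (B = 4 + 44 = 48)
c(f, m) = 3 - 48*m
w = 195673 (w = (140565 + (3 - 48*123)) + (52 + 195)² = (140565 + (3 - 5904)) + 247² = (140565 - 5901) + 61009 = 134664 + 61009 = 195673)
w - 13*24*(-45) = 195673 - 13*24*(-45) = 195673 - 312*(-45) = 195673 - 1*(-14040) = 195673 + 14040 = 209713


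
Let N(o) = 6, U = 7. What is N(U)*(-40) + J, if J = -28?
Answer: -268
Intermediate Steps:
N(U)*(-40) + J = 6*(-40) - 28 = -240 - 28 = -268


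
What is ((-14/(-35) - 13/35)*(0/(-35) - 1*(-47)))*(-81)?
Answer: -3807/35 ≈ -108.77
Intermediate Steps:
((-14/(-35) - 13/35)*(0/(-35) - 1*(-47)))*(-81) = ((-14*(-1/35) - 13*1/35)*(0*(-1/35) + 47))*(-81) = ((2/5 - 13/35)*(0 + 47))*(-81) = ((1/35)*47)*(-81) = (47/35)*(-81) = -3807/35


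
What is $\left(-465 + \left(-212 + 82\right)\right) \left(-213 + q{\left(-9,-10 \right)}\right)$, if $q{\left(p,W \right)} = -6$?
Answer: $130305$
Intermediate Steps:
$\left(-465 + \left(-212 + 82\right)\right) \left(-213 + q{\left(-9,-10 \right)}\right) = \left(-465 + \left(-212 + 82\right)\right) \left(-213 - 6\right) = \left(-465 - 130\right) \left(-219\right) = \left(-595\right) \left(-219\right) = 130305$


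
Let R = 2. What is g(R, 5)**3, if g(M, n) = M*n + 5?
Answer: 3375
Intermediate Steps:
g(M, n) = 5 + M*n
g(R, 5)**3 = (5 + 2*5)**3 = (5 + 10)**3 = 15**3 = 3375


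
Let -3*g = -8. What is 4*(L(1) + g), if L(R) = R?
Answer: 44/3 ≈ 14.667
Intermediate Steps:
g = 8/3 (g = -⅓*(-8) = 8/3 ≈ 2.6667)
4*(L(1) + g) = 4*(1 + 8/3) = 4*(11/3) = 44/3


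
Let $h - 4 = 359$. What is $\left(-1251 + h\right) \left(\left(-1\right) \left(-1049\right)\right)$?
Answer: $-931512$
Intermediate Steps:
$h = 363$ ($h = 4 + 359 = 363$)
$\left(-1251 + h\right) \left(\left(-1\right) \left(-1049\right)\right) = \left(-1251 + 363\right) \left(\left(-1\right) \left(-1049\right)\right) = \left(-888\right) 1049 = -931512$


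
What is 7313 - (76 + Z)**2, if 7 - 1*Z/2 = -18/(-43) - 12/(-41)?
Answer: -1656530347/3108169 ≈ -532.96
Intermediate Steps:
Z = 22174/1763 (Z = 14 - 2*(-18/(-43) - 12/(-41)) = 14 - 2*(-18*(-1/43) - 12*(-1/41)) = 14 - 2*(18/43 + 12/41) = 14 - 2*1254/1763 = 14 - 2508/1763 = 22174/1763 ≈ 12.577)
7313 - (76 + Z)**2 = 7313 - (76 + 22174/1763)**2 = 7313 - (156162/1763)**2 = 7313 - 1*24386570244/3108169 = 7313 - 24386570244/3108169 = -1656530347/3108169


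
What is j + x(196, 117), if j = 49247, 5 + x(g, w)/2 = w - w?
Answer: 49237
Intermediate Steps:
x(g, w) = -10 (x(g, w) = -10 + 2*(w - w) = -10 + 2*0 = -10 + 0 = -10)
j + x(196, 117) = 49247 - 10 = 49237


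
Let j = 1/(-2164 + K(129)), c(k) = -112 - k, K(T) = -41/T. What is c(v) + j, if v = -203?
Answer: 25406798/279197 ≈ 91.000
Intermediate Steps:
j = -129/279197 (j = 1/(-2164 - 41/129) = 1/(-279197/129) = -129/279197 ≈ -0.00046204)
c(v) + j = (-112 - 1*(-203)) - 129/279197 = (-112 + 203) - 129/279197 = 91 - 129/279197 = 25406798/279197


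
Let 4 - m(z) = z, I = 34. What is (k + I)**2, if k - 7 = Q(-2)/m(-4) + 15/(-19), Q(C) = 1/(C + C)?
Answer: 596776041/369664 ≈ 1614.4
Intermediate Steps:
Q(C) = 1/(2*C)
m(z) = 4 - z
k = 3757/608 (k = 7 + (((1/2)/(-2))/(4 - 1*(-4)) + 15/(-19)) = 7 + (((1/2)*(-1/2))/(4 + 4) + 15*(-1/19)) = 7 + (-1/4/8 - 15/19) = 7 + (-1/4*1/8 - 15/19) = 7 + (-1/32 - 15/19) = 7 - 499/608 = 3757/608 ≈ 6.1793)
(k + I)**2 = (3757/608 + 34)**2 = (24429/608)**2 = 596776041/369664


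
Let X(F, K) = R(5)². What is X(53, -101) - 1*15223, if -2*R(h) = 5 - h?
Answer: -15223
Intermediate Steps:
R(h) = -5/2 + h/2 (R(h) = -(5 - h)/2 = -5/2 + h/2)
X(F, K) = 0 (X(F, K) = (-5/2 + (½)*5)² = (-5/2 + 5/2)² = 0² = 0)
X(53, -101) - 1*15223 = 0 - 1*15223 = 0 - 15223 = -15223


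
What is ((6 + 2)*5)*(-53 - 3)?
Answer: -2240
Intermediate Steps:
((6 + 2)*5)*(-53 - 3) = (8*5)*(-56) = 40*(-56) = -2240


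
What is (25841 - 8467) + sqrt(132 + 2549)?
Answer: 17374 + sqrt(2681) ≈ 17426.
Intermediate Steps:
(25841 - 8467) + sqrt(132 + 2549) = 17374 + sqrt(2681)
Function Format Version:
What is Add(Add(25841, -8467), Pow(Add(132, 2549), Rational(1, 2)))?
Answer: Add(17374, Pow(2681, Rational(1, 2))) ≈ 17426.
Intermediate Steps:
Add(Add(25841, -8467), Pow(Add(132, 2549), Rational(1, 2))) = Add(17374, Pow(2681, Rational(1, 2)))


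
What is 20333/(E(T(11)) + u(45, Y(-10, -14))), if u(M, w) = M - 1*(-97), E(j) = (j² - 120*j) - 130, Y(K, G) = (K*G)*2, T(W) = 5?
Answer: -20333/563 ≈ -36.115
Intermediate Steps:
Y(K, G) = 2*G*K (Y(K, G) = (G*K)*2 = 2*G*K)
E(j) = -130 + j² - 120*j
u(M, w) = 97 + M (u(M, w) = M + 97 = 97 + M)
20333/(E(T(11)) + u(45, Y(-10, -14))) = 20333/((-130 + 5² - 120*5) + (97 + 45)) = 20333/((-130 + 25 - 600) + 142) = 20333/(-705 + 142) = 20333/(-563) = 20333*(-1/563) = -20333/563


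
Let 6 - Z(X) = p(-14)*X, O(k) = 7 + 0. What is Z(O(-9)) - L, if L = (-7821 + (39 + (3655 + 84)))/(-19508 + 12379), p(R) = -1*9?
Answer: 487858/7129 ≈ 68.433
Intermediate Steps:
O(k) = 7
p(R) = -9
Z(X) = 6 + 9*X (Z(X) = 6 - (-9)*X = 6 + 9*X)
L = 4043/7129 (L = (-7821 + (39 + 3739))/(-7129) = (-7821 + 3778)*(-1/7129) = -4043*(-1/7129) = 4043/7129 ≈ 0.56712)
Z(O(-9)) - L = (6 + 9*7) - 1*4043/7129 = (6 + 63) - 4043/7129 = 69 - 4043/7129 = 487858/7129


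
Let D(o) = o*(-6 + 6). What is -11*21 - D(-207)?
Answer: -231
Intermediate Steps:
D(o) = 0 (D(o) = o*0 = 0)
-11*21 - D(-207) = -11*21 - 1*0 = -231 + 0 = -231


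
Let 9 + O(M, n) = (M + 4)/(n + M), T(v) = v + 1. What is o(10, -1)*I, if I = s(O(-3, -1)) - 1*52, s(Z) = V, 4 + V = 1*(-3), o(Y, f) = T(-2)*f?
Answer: -59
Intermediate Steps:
T(v) = 1 + v
o(Y, f) = -f (o(Y, f) = (1 - 2)*f = -f)
O(M, n) = -9 + (4 + M)/(M + n) (O(M, n) = -9 + (M + 4)/(n + M) = -9 + (4 + M)/(M + n))
V = -7 (V = -4 + 1*(-3) = -4 - 3 = -7)
s(Z) = -7
I = -59 (I = -7 - 1*52 = -7 - 52 = -59)
o(10, -1)*I = -1*(-1)*(-59) = 1*(-59) = -59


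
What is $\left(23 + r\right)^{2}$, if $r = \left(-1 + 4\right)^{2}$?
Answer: $1024$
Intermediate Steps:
$r = 9$ ($r = 3^{2} = 9$)
$\left(23 + r\right)^{2} = \left(23 + 9\right)^{2} = 32^{2} = 1024$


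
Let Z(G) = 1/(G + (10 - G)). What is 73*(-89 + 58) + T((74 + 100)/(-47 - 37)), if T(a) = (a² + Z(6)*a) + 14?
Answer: -1100009/490 ≈ -2244.9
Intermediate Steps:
Z(G) = ⅒ (Z(G) = 1/10 = ⅒)
T(a) = 14 + a² + a/10 (T(a) = (a² + a/10) + 14 = 14 + a² + a/10)
73*(-89 + 58) + T((74 + 100)/(-47 - 37)) = 73*(-89 + 58) + (14 + ((74 + 100)/(-47 - 37))² + ((74 + 100)/(-47 - 37))/10) = 73*(-31) + (14 + (174/(-84))² + (174/(-84))/10) = -2263 + (14 + (174*(-1/84))² + (174*(-1/84))/10) = -2263 + (14 + (-29/14)² + (⅒)*(-29/14)) = -2263 + (14 + 841/196 - 29/140) = -2263 + 8861/490 = -1100009/490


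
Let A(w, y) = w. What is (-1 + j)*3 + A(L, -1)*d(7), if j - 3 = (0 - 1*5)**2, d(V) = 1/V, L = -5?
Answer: 562/7 ≈ 80.286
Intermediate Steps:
j = 28 (j = 3 + (0 - 1*5)**2 = 3 + (0 - 5)**2 = 3 + (-5)**2 = 3 + 25 = 28)
(-1 + j)*3 + A(L, -1)*d(7) = (-1 + 28)*3 - 5/7 = 27*3 - 5*1/7 = 81 - 5/7 = 562/7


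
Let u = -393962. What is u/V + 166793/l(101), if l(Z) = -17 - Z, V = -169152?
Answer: -119351195/84576 ≈ -1411.2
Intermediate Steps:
u/V + 166793/l(101) = -393962/(-169152) + 166793/(-17 - 1*101) = -393962*(-1/169152) + 166793/(-17 - 101) = 196981/84576 + 166793/(-118) = 196981/84576 + 166793*(-1/118) = 196981/84576 - 2827/2 = -119351195/84576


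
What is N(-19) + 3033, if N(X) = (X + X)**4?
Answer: 2088169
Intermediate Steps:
N(X) = 16*X**4 (N(X) = (2*X)**4 = 16*X**4)
N(-19) + 3033 = 16*(-19)**4 + 3033 = 16*130321 + 3033 = 2085136 + 3033 = 2088169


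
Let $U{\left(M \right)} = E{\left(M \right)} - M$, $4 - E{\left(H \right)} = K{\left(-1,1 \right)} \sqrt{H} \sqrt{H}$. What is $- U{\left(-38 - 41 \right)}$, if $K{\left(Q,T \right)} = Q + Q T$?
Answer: $75$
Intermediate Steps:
$E{\left(H \right)} = 4 + 2 H$ ($E{\left(H \right)} = 4 - - (1 + 1) \sqrt{H} \sqrt{H} = 4 - \left(-1\right) 2 \sqrt{H} \sqrt{H} = 4 - - 2 \sqrt{H} \sqrt{H} = 4 - - 2 H = 4 + 2 H$)
$U{\left(M \right)} = 4 + M$ ($U{\left(M \right)} = \left(4 + 2 M\right) - M = 4 + M$)
$- U{\left(-38 - 41 \right)} = - (4 - 79) = \left(-1\right) \left(-75\right) = 75$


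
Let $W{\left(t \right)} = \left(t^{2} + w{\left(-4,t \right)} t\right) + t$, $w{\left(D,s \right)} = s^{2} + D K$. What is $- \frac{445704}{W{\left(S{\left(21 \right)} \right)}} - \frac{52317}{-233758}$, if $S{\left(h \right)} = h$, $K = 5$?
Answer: $- \frac{4938103361}{103554794} \approx -47.686$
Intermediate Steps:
$w{\left(D,s \right)} = s^{2} + 5 D$ ($w{\left(D,s \right)} = s^{2} + D 5 = s^{2} + 5 D$)
$W{\left(t \right)} = t + t^{2} + t \left(-20 + t^{2}\right)$ ($W{\left(t \right)} = \left(t^{2} + \left(t^{2} + 5 \left(-4\right)\right) t\right) + t = \left(t^{2} + \left(t^{2} - 20\right) t\right) + t = \left(t^{2} + \left(-20 + t^{2}\right) t\right) + t = \left(t^{2} + t \left(-20 + t^{2}\right)\right) + t = t + t^{2} + t \left(-20 + t^{2}\right)$)
$- \frac{445704}{W{\left(S{\left(21 \right)} \right)}} - \frac{52317}{-233758} = - \frac{445704}{21 \left(-19 + 21 + 21^{2}\right)} - \frac{52317}{-233758} = - \frac{445704}{21 \left(-19 + 21 + 441\right)} - - \frac{52317}{233758} = - \frac{445704}{21 \cdot 443} + \frac{52317}{233758} = - \frac{445704}{9303} + \frac{52317}{233758} = \left(-445704\right) \frac{1}{9303} + \frac{52317}{233758} = - \frac{21224}{443} + \frac{52317}{233758} = - \frac{4938103361}{103554794}$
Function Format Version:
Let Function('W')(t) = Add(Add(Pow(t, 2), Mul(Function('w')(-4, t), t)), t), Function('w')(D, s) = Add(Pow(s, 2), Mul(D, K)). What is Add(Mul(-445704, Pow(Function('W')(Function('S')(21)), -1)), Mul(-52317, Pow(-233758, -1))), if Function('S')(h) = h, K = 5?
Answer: Rational(-4938103361, 103554794) ≈ -47.686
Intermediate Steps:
Function('w')(D, s) = Add(Pow(s, 2), Mul(5, D)) (Function('w')(D, s) = Add(Pow(s, 2), Mul(D, 5)) = Add(Pow(s, 2), Mul(5, D)))
Function('W')(t) = Add(t, Pow(t, 2), Mul(t, Add(-20, Pow(t, 2)))) (Function('W')(t) = Add(Add(Pow(t, 2), Mul(Add(Pow(t, 2), Mul(5, -4)), t)), t) = Add(Add(Pow(t, 2), Mul(Add(Pow(t, 2), -20), t)), t) = Add(Add(Pow(t, 2), Mul(Add(-20, Pow(t, 2)), t)), t) = Add(Add(Pow(t, 2), Mul(t, Add(-20, Pow(t, 2)))), t) = Add(t, Pow(t, 2), Mul(t, Add(-20, Pow(t, 2)))))
Add(Mul(-445704, Pow(Function('W')(Function('S')(21)), -1)), Mul(-52317, Pow(-233758, -1))) = Add(Mul(-445704, Pow(Mul(21, Add(-19, 21, Pow(21, 2))), -1)), Mul(-52317, Pow(-233758, -1))) = Add(Mul(-445704, Pow(Mul(21, Add(-19, 21, 441)), -1)), Mul(-52317, Rational(-1, 233758))) = Add(Mul(-445704, Pow(Mul(21, 443), -1)), Rational(52317, 233758)) = Add(Mul(-445704, Pow(9303, -1)), Rational(52317, 233758)) = Add(Mul(-445704, Rational(1, 9303)), Rational(52317, 233758)) = Add(Rational(-21224, 443), Rational(52317, 233758)) = Rational(-4938103361, 103554794)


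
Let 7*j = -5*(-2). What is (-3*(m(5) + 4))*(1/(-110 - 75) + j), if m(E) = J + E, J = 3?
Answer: -66348/1295 ≈ -51.234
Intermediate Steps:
j = 10/7 (j = (-5*(-2))/7 = (1/7)*10 = 10/7 ≈ 1.4286)
m(E) = 3 + E
(-3*(m(5) + 4))*(1/(-110 - 75) + j) = (-3*((3 + 5) + 4))*(1/(-110 - 75) + 10/7) = (-3*(8 + 4))*(1/(-185) + 10/7) = (-3*12)*(-1/185 + 10/7) = -36*1843/1295 = -66348/1295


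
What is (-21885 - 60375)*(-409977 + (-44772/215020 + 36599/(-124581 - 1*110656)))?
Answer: 6560844211160780724/194540999 ≈ 3.3725e+10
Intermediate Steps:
(-21885 - 60375)*(-409977 + (-44772/215020 + 36599/(-124581 - 1*110656))) = -82260*(-409977 + (-44772*1/215020 + 36599/(-124581 - 110656))) = -82260*(-409977 + (-861/4135 + 36599/(-235237))) = -82260*(-409977 + (-861/4135 + 36599*(-1/235237))) = -82260*(-409977 + (-861/4135 - 36599/235237)) = -82260*(-409977 - 353875922/972704995) = -82260*(-398787029611037/972704995) = 6560844211160780724/194540999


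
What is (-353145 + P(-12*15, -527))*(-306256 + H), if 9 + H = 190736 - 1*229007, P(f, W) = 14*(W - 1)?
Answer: 124217975832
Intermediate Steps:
P(f, W) = -14 + 14*W (P(f, W) = 14*(-1 + W) = -14 + 14*W)
H = -38280 (H = -9 + (190736 - 1*229007) = -9 + (190736 - 229007) = -9 - 38271 = -38280)
(-353145 + P(-12*15, -527))*(-306256 + H) = (-353145 + (-14 + 14*(-527)))*(-306256 - 38280) = (-353145 + (-14 - 7378))*(-344536) = (-353145 - 7392)*(-344536) = -360537*(-344536) = 124217975832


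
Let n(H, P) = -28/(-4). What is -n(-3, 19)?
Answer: -7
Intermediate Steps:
n(H, P) = 7 (n(H, P) = -28*(-¼) = 7)
-n(-3, 19) = -1*7 = -7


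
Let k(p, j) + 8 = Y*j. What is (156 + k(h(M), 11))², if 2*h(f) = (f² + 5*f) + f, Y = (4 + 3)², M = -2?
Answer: 471969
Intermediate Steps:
Y = 49 (Y = 7² = 49)
h(f) = f²/2 + 3*f (h(f) = ((f² + 5*f) + f)/2 = (f² + 6*f)/2 = f²/2 + 3*f)
k(p, j) = -8 + 49*j
(156 + k(h(M), 11))² = (156 + (-8 + 49*11))² = (156 + (-8 + 539))² = (156 + 531)² = 687² = 471969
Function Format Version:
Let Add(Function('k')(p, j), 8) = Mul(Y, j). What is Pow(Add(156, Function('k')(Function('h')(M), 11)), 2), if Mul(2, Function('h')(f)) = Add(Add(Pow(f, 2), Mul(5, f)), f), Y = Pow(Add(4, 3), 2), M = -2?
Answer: 471969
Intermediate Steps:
Y = 49 (Y = Pow(7, 2) = 49)
Function('h')(f) = Add(Mul(Rational(1, 2), Pow(f, 2)), Mul(3, f)) (Function('h')(f) = Mul(Rational(1, 2), Add(Add(Pow(f, 2), Mul(5, f)), f)) = Mul(Rational(1, 2), Add(Pow(f, 2), Mul(6, f))) = Add(Mul(Rational(1, 2), Pow(f, 2)), Mul(3, f)))
Function('k')(p, j) = Add(-8, Mul(49, j))
Pow(Add(156, Function('k')(Function('h')(M), 11)), 2) = Pow(Add(156, Add(-8, Mul(49, 11))), 2) = Pow(Add(156, Add(-8, 539)), 2) = Pow(Add(156, 531), 2) = Pow(687, 2) = 471969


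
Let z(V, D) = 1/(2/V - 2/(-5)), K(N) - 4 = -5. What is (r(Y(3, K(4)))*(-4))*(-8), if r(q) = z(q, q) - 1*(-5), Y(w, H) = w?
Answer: 190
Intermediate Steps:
K(N) = -1 (K(N) = 4 - 5 = -1)
z(V, D) = 1/(2/5 + 2/V) (z(V, D) = 1/(2/V - 2*(-1/5)) = 1/(2/V + 2/5) = 1/(2/5 + 2/V))
r(q) = 5 + 5*q/(2*(5 + q)) (r(q) = 5*q/(2*(5 + q)) - 1*(-5) = 5*q/(2*(5 + q)) + 5 = 5 + 5*q/(2*(5 + q)))
(r(Y(3, K(4)))*(-4))*(-8) = ((5*(10 + 3*3)/(2*(5 + 3)))*(-4))*(-8) = (((5/2)*(10 + 9)/8)*(-4))*(-8) = (((5/2)*(1/8)*19)*(-4))*(-8) = ((95/16)*(-4))*(-8) = -95/4*(-8) = 190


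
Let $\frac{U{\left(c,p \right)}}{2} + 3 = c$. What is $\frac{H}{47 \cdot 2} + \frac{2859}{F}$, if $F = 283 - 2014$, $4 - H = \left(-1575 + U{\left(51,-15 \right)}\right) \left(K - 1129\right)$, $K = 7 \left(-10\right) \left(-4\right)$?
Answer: $- \frac{724609441}{54238} \approx -13360.0$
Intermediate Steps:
$U{\left(c,p \right)} = -6 + 2 c$
$K = 280$ ($K = \left(-70\right) \left(-4\right) = 280$)
$H = -1255667$ ($H = 4 - \left(-1575 + \left(-6 + 2 \cdot 51\right)\right) \left(280 - 1129\right) = 4 - \left(-1575 + \left(-6 + 102\right)\right) \left(-849\right) = 4 - \left(-1575 + 96\right) \left(-849\right) = 4 - \left(-1479\right) \left(-849\right) = 4 - 1255671 = -1255667$)
$F = -1731$ ($F = 283 - 2014 = -1731$)
$\frac{H}{47 \cdot 2} + \frac{2859}{F} = - \frac{1255667}{47 \cdot 2} + \frac{2859}{-1731} = - \frac{1255667}{94} + 2859 \left(- \frac{1}{1731}\right) = \left(-1255667\right) \frac{1}{94} - \frac{953}{577} = - \frac{1255667}{94} - \frac{953}{577} = - \frac{724609441}{54238}$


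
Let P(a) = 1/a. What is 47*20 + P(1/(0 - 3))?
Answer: 937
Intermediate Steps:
47*20 + P(1/(0 - 3)) = 47*20 + 1/(1/(0 - 3)) = 940 + 1/(1/(-3)) = 940 + 1/(-⅓) = 940 - 3 = 937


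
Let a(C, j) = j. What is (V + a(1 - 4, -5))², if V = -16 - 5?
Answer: 676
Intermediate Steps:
V = -21
(V + a(1 - 4, -5))² = (-21 - 5)² = (-26)² = 676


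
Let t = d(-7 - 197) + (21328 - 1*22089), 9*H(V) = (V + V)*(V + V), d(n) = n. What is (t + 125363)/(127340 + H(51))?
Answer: 20733/21416 ≈ 0.96811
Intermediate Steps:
H(V) = 4*V²/9 (H(V) = ((V + V)*(V + V))/9 = ((2*V)*(2*V))/9 = (4*V²)/9 = 4*V²/9)
t = -965 (t = (-7 - 197) + (21328 - 1*22089) = -204 + (21328 - 22089) = -204 - 761 = -965)
(t + 125363)/(127340 + H(51)) = (-965 + 125363)/(127340 + (4/9)*51²) = 124398/(127340 + (4/9)*2601) = 124398/(127340 + 1156) = 124398/128496 = 124398*(1/128496) = 20733/21416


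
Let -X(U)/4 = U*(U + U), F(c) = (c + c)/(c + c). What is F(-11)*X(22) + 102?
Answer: -3770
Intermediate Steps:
F(c) = 1 (F(c) = (2*c)/((2*c)) = (2*c)*(1/(2*c)) = 1)
X(U) = -8*U² (X(U) = -4*U*(U + U) = -4*U*2*U = -8*U²)
F(-11)*X(22) + 102 = 1*(-8*22²) + 102 = 1*(-8*484) + 102 = 1*(-3872) + 102 = -3872 + 102 = -3770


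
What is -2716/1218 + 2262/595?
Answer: 81364/51765 ≈ 1.5718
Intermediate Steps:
-2716/1218 + 2262/595 = -2716*1/1218 + 2262*(1/595) = -194/87 + 2262/595 = 81364/51765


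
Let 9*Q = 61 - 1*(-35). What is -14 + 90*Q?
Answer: 946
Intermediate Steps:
Q = 32/3 (Q = (61 - 1*(-35))/9 = (61 + 35)/9 = (⅑)*96 = 32/3 ≈ 10.667)
-14 + 90*Q = -14 + 90*(32/3) = -14 + 960 = 946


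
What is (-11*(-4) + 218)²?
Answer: 68644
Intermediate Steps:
(-11*(-4) + 218)² = (44 + 218)² = 262² = 68644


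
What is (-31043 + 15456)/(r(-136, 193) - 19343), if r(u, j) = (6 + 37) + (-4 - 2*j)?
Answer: 1417/1790 ≈ 0.79162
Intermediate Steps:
r(u, j) = 39 - 2*j (r(u, j) = 43 + (-4 - 2*j) = 39 - 2*j)
(-31043 + 15456)/(r(-136, 193) - 19343) = (-31043 + 15456)/((39 - 2*193) - 19343) = -15587/((39 - 386) - 19343) = -15587/(-347 - 19343) = -15587/(-19690) = -15587*(-1/19690) = 1417/1790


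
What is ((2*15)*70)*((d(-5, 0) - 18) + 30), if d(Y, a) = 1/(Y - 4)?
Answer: 74900/3 ≈ 24967.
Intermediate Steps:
d(Y, a) = 1/(-4 + Y)
((2*15)*70)*((d(-5, 0) - 18) + 30) = ((2*15)*70)*((1/(-4 - 5) - 18) + 30) = (30*70)*((1/(-9) - 18) + 30) = 2100*((-⅑ - 18) + 30) = 2100*(-163/9 + 30) = 2100*(107/9) = 74900/3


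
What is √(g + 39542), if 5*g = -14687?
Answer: √915115/5 ≈ 191.32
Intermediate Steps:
g = -14687/5 (g = (⅕)*(-14687) = -14687/5 ≈ -2937.4)
√(g + 39542) = √(-14687/5 + 39542) = √(183023/5) = √915115/5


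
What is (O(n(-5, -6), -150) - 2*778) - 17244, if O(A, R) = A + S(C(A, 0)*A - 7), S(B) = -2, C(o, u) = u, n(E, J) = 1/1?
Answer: -18801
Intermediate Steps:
n(E, J) = 1
O(A, R) = -2 + A (O(A, R) = A - 2 = -2 + A)
(O(n(-5, -6), -150) - 2*778) - 17244 = ((-2 + 1) - 2*778) - 17244 = (-1 - 1556) - 17244 = -1557 - 17244 = -18801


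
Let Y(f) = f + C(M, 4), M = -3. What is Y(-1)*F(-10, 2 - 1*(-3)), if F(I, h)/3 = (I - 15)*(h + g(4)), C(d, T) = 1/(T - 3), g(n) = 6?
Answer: 0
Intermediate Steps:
C(d, T) = 1/(-3 + T)
F(I, h) = 3*(-15 + I)*(6 + h) (F(I, h) = 3*((I - 15)*(h + 6)) = 3*((-15 + I)*(6 + h)) = 3*(-15 + I)*(6 + h))
Y(f) = 1 + f (Y(f) = f + 1/(-3 + 4) = f + 1/1 = f + 1 = 1 + f)
Y(-1)*F(-10, 2 - 1*(-3)) = (1 - 1)*(-270 - 45*(2 - 1*(-3)) + 18*(-10) + 3*(-10)*(2 - 1*(-3))) = 0*(-270 - 45*(2 + 3) - 180 + 3*(-10)*(2 + 3)) = 0*(-270 - 45*5 - 180 + 3*(-10)*5) = 0*(-270 - 225 - 180 - 150) = 0*(-825) = 0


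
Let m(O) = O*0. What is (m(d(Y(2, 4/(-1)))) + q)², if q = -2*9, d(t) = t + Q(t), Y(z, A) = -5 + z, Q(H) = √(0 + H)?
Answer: 324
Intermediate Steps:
Q(H) = √H
d(t) = t + √t
q = -18
m(O) = 0
(m(d(Y(2, 4/(-1)))) + q)² = (0 - 18)² = (-18)² = 324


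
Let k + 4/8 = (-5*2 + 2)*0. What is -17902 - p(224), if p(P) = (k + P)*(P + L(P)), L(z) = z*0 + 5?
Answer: -138167/2 ≈ -69084.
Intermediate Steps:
L(z) = 5 (L(z) = 0 + 5 = 5)
k = -½ (k = -½ + (-5*2 + 2)*0 = -½ + (-10 + 2)*0 = -½ - 8*0 = -½ + 0 = -½ ≈ -0.50000)
p(P) = (5 + P)*(-½ + P) (p(P) = (-½ + P)*(P + 5) = (-½ + P)*(5 + P) = (5 + P)*(-½ + P))
-17902 - p(224) = -17902 - (-5/2 + 224² + (9/2)*224) = -17902 - (-5/2 + 50176 + 1008) = -17902 - 1*102363/2 = -17902 - 102363/2 = -138167/2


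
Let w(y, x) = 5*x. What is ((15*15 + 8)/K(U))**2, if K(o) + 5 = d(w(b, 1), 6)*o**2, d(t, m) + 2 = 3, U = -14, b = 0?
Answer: 54289/36481 ≈ 1.4881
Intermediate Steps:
d(t, m) = 1 (d(t, m) = -2 + 3 = 1)
K(o) = -5 + o**2 (K(o) = -5 + 1*o**2 = -5 + o**2)
((15*15 + 8)/K(U))**2 = ((15*15 + 8)/(-5 + (-14)**2))**2 = ((225 + 8)/(-5 + 196))**2 = (233/191)**2 = 54289/36481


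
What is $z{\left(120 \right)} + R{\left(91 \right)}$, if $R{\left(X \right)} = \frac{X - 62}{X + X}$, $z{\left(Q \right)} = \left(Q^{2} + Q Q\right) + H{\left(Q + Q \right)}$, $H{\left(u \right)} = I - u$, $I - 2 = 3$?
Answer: $\frac{5198859}{182} \approx 28565.0$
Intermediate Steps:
$I = 5$ ($I = 2 + 3 = 5$)
$H{\left(u \right)} = 5 - u$
$z{\left(Q \right)} = 5 - 2 Q + 2 Q^{2}$ ($z{\left(Q \right)} = \left(Q^{2} + Q Q\right) - \left(-5 + 2 Q\right) = \left(Q^{2} + Q^{2}\right) - \left(-5 + 2 Q\right) = 2 Q^{2} - \left(-5 + 2 Q\right) = 5 - 2 Q + 2 Q^{2}$)
$R{\left(X \right)} = \frac{-62 + X}{2 X}$
$z{\left(120 \right)} + R{\left(91 \right)} = \left(5 - 240 + 2 \cdot 120^{2}\right) + \frac{-62 + 91}{2 \cdot 91} = \left(5 - 240 + 2 \cdot 14400\right) + \frac{1}{2} \cdot \frac{1}{91} \cdot 29 = \left(5 - 240 + 28800\right) + \frac{29}{182} = 28565 + \frac{29}{182} = \frac{5198859}{182}$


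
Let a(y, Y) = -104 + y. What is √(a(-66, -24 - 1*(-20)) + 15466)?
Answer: 8*√239 ≈ 123.68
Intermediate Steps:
√(a(-66, -24 - 1*(-20)) + 15466) = √((-104 - 66) + 15466) = √(-170 + 15466) = √15296 = 8*√239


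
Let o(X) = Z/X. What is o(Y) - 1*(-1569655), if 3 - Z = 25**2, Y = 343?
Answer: 538391043/343 ≈ 1.5697e+6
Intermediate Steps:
Z = -622 (Z = 3 - 1*25**2 = 3 - 1*625 = 3 - 625 = -622)
o(X) = -622/X
o(Y) - 1*(-1569655) = -622/343 - 1*(-1569655) = -622*1/343 + 1569655 = -622/343 + 1569655 = 538391043/343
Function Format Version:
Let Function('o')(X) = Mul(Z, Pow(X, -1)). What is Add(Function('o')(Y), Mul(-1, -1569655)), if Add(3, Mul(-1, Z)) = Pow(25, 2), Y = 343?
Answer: Rational(538391043, 343) ≈ 1.5697e+6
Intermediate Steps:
Z = -622 (Z = Add(3, Mul(-1, Pow(25, 2))) = Add(3, Mul(-1, 625)) = Add(3, -625) = -622)
Function('o')(X) = Mul(-622, Pow(X, -1))
Add(Function('o')(Y), Mul(-1, -1569655)) = Add(Mul(-622, Pow(343, -1)), Mul(-1, -1569655)) = Add(Mul(-622, Rational(1, 343)), 1569655) = Add(Rational(-622, 343), 1569655) = Rational(538391043, 343)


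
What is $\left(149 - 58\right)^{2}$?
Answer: $8281$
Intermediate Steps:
$\left(149 - 58\right)^{2} = 91^{2} = 8281$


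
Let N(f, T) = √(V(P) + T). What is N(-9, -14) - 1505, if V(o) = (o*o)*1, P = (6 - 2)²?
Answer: -1505 + 11*√2 ≈ -1489.4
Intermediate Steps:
P = 16 (P = 4² = 16)
V(o) = o² (V(o) = o²*1 = o²)
N(f, T) = √(256 + T) (N(f, T) = √(16² + T) = √(256 + T))
N(-9, -14) - 1505 = √(256 - 14) - 1505 = √242 - 1505 = 11*√2 - 1505 = -1505 + 11*√2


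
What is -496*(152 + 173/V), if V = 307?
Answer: -23231152/307 ≈ -75672.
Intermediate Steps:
-496*(152 + 173/V) = -496*(152 + 173/307) = -496*46837/307 = -23231152/307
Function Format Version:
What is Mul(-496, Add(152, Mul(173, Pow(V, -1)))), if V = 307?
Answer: Rational(-23231152, 307) ≈ -75672.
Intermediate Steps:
Mul(-496, Add(152, Mul(173, Pow(V, -1)))) = Mul(-496, Add(152, Mul(173, Pow(307, -1)))) = Mul(-496, Add(152, Mul(173, Rational(1, 307)))) = Mul(-496, Add(152, Rational(173, 307))) = Mul(-496, Rational(46837, 307)) = Rational(-23231152, 307)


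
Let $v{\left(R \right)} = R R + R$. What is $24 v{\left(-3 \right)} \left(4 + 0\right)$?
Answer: $576$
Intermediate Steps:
$v{\left(R \right)} = R + R^{2}$ ($v{\left(R \right)} = R^{2} + R = R + R^{2}$)
$24 v{\left(-3 \right)} \left(4 + 0\right) = 24 - 3 \left(1 - 3\right) \left(4 + 0\right) = 24 \left(-3\right) \left(-2\right) 4 = 24 \cdot 6 \cdot 4 = 24 \cdot 24 = 576$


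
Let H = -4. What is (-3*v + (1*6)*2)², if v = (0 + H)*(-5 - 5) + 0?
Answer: 11664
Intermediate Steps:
v = 40 (v = (0 - 4)*(-5 - 5) + 0 = -4*(-10) + 0 = 40 + 0 = 40)
(-3*v + (1*6)*2)² = (-3*40 + (1*6)*2)² = (-120 + 6*2)² = (-120 + 12)² = (-108)² = 11664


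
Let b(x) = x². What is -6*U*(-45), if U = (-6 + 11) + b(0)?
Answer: 1350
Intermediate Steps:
U = 5 (U = (-6 + 11) + 0² = 5 + 0 = 5)
-6*U*(-45) = -6*5*(-45) = -30*(-45) = 1350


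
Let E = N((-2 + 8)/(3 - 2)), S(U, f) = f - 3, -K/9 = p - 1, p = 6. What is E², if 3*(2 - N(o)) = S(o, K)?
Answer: 324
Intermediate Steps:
K = -45 (K = -9*(6 - 1) = -9*5 = -45)
S(U, f) = -3 + f
N(o) = 18 (N(o) = 2 - (-3 - 45)/3 = 2 - ⅓*(-48) = 2 + 16 = 18)
E = 18
E² = 18² = 324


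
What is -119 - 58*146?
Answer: -8587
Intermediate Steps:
-119 - 58*146 = -119 - 8468 = -8587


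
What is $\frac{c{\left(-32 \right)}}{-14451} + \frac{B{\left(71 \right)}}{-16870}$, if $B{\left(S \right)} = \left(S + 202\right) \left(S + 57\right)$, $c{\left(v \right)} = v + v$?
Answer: $- \frac{35992576}{17413455} \approx -2.0669$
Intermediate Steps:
$c{\left(v \right)} = 2 v$
$B{\left(S \right)} = \left(57 + S\right) \left(202 + S\right)$ ($B{\left(S \right)} = \left(202 + S\right) \left(57 + S\right) = \left(57 + S\right) \left(202 + S\right)$)
$\frac{c{\left(-32 \right)}}{-14451} + \frac{B{\left(71 \right)}}{-16870} = \frac{2 \left(-32\right)}{-14451} + \frac{11514 + 71^{2} + 259 \cdot 71}{-16870} = \left(-64\right) \left(- \frac{1}{14451}\right) + \left(11514 + 5041 + 18389\right) \left(- \frac{1}{16870}\right) = \frac{64}{14451} + 34944 \left(- \frac{1}{16870}\right) = \frac{64}{14451} - \frac{2496}{1205} = - \frac{35992576}{17413455}$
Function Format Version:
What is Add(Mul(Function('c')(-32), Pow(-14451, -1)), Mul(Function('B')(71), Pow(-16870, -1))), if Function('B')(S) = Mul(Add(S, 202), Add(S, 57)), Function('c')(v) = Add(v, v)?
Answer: Rational(-35992576, 17413455) ≈ -2.0669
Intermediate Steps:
Function('c')(v) = Mul(2, v)
Function('B')(S) = Mul(Add(57, S), Add(202, S)) (Function('B')(S) = Mul(Add(202, S), Add(57, S)) = Mul(Add(57, S), Add(202, S)))
Add(Mul(Function('c')(-32), Pow(-14451, -1)), Mul(Function('B')(71), Pow(-16870, -1))) = Add(Mul(Mul(2, -32), Pow(-14451, -1)), Mul(Add(11514, Pow(71, 2), Mul(259, 71)), Pow(-16870, -1))) = Add(Mul(-64, Rational(-1, 14451)), Mul(Add(11514, 5041, 18389), Rational(-1, 16870))) = Add(Rational(64, 14451), Mul(34944, Rational(-1, 16870))) = Add(Rational(64, 14451), Rational(-2496, 1205)) = Rational(-35992576, 17413455)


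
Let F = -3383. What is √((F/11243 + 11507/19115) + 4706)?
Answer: √217366560879640702070/214909945 ≈ 68.603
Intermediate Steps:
√((F/11243 + 11507/19115) + 4706) = √((-3383/11243 + 11507/19115) + 4706) = √(64707156/214909945 + 4706) = √(1011430908326/214909945) = √217366560879640702070/214909945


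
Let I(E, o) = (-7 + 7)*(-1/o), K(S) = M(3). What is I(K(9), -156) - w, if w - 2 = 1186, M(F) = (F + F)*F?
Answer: -1188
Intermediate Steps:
M(F) = 2*F**2 (M(F) = (2*F)*F = 2*F**2)
w = 1188 (w = 2 + 1186 = 1188)
K(S) = 18 (K(S) = 2*3**2 = 2*9 = 18)
I(E, o) = 0 (I(E, o) = 0*(-1/o) = 0)
I(K(9), -156) - w = 0 - 1*1188 = 0 - 1188 = -1188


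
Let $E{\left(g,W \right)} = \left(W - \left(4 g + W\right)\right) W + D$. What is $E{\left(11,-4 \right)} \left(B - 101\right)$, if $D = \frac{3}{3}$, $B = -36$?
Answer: $-24249$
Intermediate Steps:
$D = 1$ ($D = 3 \cdot \frac{1}{3} = 1$)
$E{\left(g,W \right)} = 1 - 4 W g$ ($E{\left(g,W \right)} = \left(W - \left(4 g + W\right)\right) W + 1 = \left(W - \left(W + 4 g\right)\right) W + 1 = - 4 g W + 1 = - 4 W g + 1 = 1 - 4 W g$)
$E{\left(11,-4 \right)} \left(B - 101\right) = \left(1 - \left(-16\right) 11\right) \left(-36 - 101\right) = \left(1 + 176\right) \left(-137\right) = 177 \left(-137\right) = -24249$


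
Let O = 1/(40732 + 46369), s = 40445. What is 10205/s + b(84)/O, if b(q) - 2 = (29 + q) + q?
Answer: 140207439852/8089 ≈ 1.7333e+7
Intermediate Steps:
O = 1/87101 ≈ 1.1481e-5
b(q) = 31 + 2*q (b(q) = 2 + ((29 + q) + q) = 2 + (29 + 2*q) = 31 + 2*q)
10205/s + b(84)/O = 10205/40445 + (31 + 2*84)/(1/87101) = 10205*(1/40445) + (31 + 168)*87101 = 2041/8089 + 199*87101 = 2041/8089 + 17333099 = 140207439852/8089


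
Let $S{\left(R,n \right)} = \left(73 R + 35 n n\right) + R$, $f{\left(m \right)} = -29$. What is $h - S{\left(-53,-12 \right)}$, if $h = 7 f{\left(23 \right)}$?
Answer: $-1321$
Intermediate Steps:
$S{\left(R,n \right)} = 35 n^{2} + 74 R$ ($S{\left(R,n \right)} = \left(73 R + 35 n^{2}\right) + R = \left(35 n^{2} + 73 R\right) + R = 35 n^{2} + 74 R$)
$h = -203$ ($h = 7 \left(-29\right) = -203$)
$h - S{\left(-53,-12 \right)} = -203 - \left(35 \left(-12\right)^{2} + 74 \left(-53\right)\right) = -203 - \left(35 \cdot 144 - 3922\right) = -203 - \left(5040 - 3922\right) = -203 - 1118 = -1321$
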